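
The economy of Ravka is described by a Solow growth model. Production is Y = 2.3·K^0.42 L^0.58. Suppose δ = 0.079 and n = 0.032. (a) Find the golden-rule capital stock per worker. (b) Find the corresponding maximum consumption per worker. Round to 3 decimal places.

The effective depreciation rate is n + δ = 0.032 + 0.079 = 0.111.
Golden rule sets MPK = n+δ: 0.42·2.3·k^(0.42−1) = 0.111, so k_gold = (0.42·2.3/0.111)^(1/0.58) ≈ 41.6959.
y_gold = 2.3·41.6959^0.42 ≈ 11.0196; c_gold = y_gold − 0.111·k_gold ≈ 6.3914.

(a) k_gold ≈ 41.696; (b) c_gold ≈ 6.391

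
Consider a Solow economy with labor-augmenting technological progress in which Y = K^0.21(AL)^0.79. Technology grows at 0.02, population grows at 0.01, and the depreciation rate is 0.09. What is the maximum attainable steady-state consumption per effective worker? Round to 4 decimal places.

c_gold ≈ 0.9167

Break-even investment rate: n + g + δ = 0.01 + 0.02 + 0.09 = 0.12.
Setting f'(k) = n+g+δ gives 0.21·k^(0.21−1) = 0.12, hence k_gold = (0.21/0.12)^(1/0.79) ≈ 2.0307.
y_gold = 2.0307^0.21 ≈ 1.1604.
c_gold = y_gold − (n+g+δ)·k_gold = 1.1604 − 0.12·2.0307 ≈ 0.9167.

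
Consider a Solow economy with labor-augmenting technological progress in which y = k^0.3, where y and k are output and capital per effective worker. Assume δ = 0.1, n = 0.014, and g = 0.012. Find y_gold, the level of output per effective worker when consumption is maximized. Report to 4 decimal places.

y_gold ≈ 1.4503

The effective depreciation rate is n + g + δ = 0.014 + 0.012 + 0.1 = 0.126.
Setting f'(k) = n+g+δ gives 0.3·k^(0.3−1) = 0.126, hence k_gold = (0.3/0.126)^(1/0.7) ≈ 3.4531.
Output: y_gold = k_gold^0.3 = 3.4531^0.3 ≈ 1.4503.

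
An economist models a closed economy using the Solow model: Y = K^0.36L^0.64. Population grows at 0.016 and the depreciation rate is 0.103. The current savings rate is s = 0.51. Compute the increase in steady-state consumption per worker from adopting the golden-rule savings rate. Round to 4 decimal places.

n + δ = 0.016 + 0.103 = 0.119.
Current steady state (s = 0.51): k* = (0.51/0.119)^(1/0.64) ≈ 9.7171, y* = 9.7171^0.36 ≈ 2.2673, c* = (1−0.51)·2.2673 ≈ 1.1110.
Setting f'(k) = n+δ gives 0.36·k^(0.36−1) = 0.119, hence k_gold = (0.36/0.119)^(1/0.64) ≈ 5.6387.
y_gold = 5.6387^0.36 ≈ 1.8639, c_gold = y_gold − 0.119·k_gold ≈ 1.1929.
Gain: Δc = 1.1929 − 1.1110 ≈ 0.0819.

Δc ≈ 0.0819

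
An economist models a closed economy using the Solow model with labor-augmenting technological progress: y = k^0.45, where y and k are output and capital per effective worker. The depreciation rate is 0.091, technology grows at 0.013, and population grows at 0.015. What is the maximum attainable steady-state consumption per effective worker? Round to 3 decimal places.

c_gold ≈ 1.633

Break-even investment rate: n + g + δ = 0.015 + 0.013 + 0.091 = 0.119.
At the golden rule the marginal product of capital equals n+g+δ: 0.45·k^(0.45−1) = 0.119. Solving, k_gold = (0.45/0.119)^(1/0.55) ≈ 11.2280.
y_gold = 11.2280^0.45 ≈ 2.9692.
c_gold = y_gold − (n+g+δ)·k_gold = 2.9692 − 0.119·11.2280 ≈ 1.6330.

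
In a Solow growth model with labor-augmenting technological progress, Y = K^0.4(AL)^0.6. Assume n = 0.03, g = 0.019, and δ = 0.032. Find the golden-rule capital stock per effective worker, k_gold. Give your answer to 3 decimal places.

k_gold ≈ 14.321

Break-even investment rate: n + g + δ = 0.03 + 0.019 + 0.032 = 0.081.
Golden rule sets MPK = n+g+δ: 0.4·k^(0.4−1) = 0.081, so k_gold = (0.4/0.081)^(1/0.6) ≈ 14.3205.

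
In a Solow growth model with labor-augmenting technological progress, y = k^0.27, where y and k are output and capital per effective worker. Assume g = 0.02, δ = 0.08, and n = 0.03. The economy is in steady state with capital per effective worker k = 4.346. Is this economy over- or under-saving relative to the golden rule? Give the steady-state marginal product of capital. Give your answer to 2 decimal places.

Capital per effective worker breaks even when investment replaces (n + g + δ)·k; here n + g + δ = 0.13.
MPK = 0.27·k^(0.27−1) = 0.27·4.346^(-0.73) ≈ 0.0924.
MPK < 0.13, so the economy is dynamically inefficient (over-saving).

over-saving; MPK ≈ 0.09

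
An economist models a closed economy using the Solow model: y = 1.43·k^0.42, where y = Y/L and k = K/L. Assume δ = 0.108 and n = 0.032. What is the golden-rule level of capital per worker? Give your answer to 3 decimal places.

k_gold ≈ 12.315

The effective depreciation rate is n + δ = 0.032 + 0.108 = 0.14.
At the golden rule the marginal product of capital equals n+δ: 0.42·1.43·k^(0.42−1) = 0.14. Solving, k_gold = (0.42·1.43/0.14)^(1/0.58) ≈ 12.3153.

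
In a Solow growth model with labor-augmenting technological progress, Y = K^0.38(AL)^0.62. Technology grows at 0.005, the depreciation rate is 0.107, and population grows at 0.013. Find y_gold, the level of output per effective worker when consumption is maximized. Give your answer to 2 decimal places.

y_gold ≈ 1.98

Break-even investment rate: n + g + δ = 0.013 + 0.005 + 0.107 = 0.125.
Maximizing c = f(k) − (n+g+δ)·k gives f'(k) = n+g+δ, i.e. 0.38·k^(0.38−1) = 0.125, so k_gold = (0.38/0.125)^(1/0.62) ≈ 6.0094.
Output: y_gold = k_gold^0.38 = 6.0094^0.38 ≈ 1.9768.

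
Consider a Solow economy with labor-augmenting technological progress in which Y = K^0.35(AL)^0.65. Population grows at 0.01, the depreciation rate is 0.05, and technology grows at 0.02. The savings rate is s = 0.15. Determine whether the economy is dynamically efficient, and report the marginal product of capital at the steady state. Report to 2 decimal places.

Capital per effective worker breaks even when investment replaces (n + g + δ)·k; here n + g + δ = 0.08.
Steady-state k*: s·k^0.35 = 0.08·k gives k* = (0.15/0.08)^(1/0.65) ≈ 2.6303.
MPK = 0.35·2.6303^(-0.65) ≈ 0.1867.
MPK > n+g+δ = 0.08, so the economy is dynamically efficient (under-saving).

dynamically efficient; MPK ≈ 0.19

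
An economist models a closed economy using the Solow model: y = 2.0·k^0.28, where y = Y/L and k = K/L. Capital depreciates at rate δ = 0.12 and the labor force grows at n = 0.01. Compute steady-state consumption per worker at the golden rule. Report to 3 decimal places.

c_gold ≈ 2.541

Break-even investment rate: n + δ = 0.01 + 0.12 = 0.13.
Golden rule sets MPK = n+δ: 0.28·2.0·k^(0.28−1) = 0.13, so k_gold = (0.28·2.0/0.13)^(1/0.72) ≈ 7.6014.
y_gold = 2.0·7.6014^0.28 ≈ 3.5292.
c_gold = y_gold − (n+δ)·k_gold = 3.5292 − 0.13·7.6014 ≈ 2.5410.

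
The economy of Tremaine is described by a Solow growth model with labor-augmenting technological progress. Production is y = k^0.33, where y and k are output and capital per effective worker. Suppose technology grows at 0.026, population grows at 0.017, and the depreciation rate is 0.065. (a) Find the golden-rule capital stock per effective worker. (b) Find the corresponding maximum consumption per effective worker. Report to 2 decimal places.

(a) k_gold ≈ 5.30; (b) c_gold ≈ 1.16

n + g + δ = 0.017 + 0.026 + 0.065 = 0.108.
At the golden rule the marginal product of capital equals n+g+δ: 0.33·k^(0.33−1) = 0.108. Solving, k_gold = (0.33/0.108)^(1/0.67) ≈ 5.2968.
y_gold = 5.2968^0.33 ≈ 1.7335; c_gold = y_gold − 0.108·k_gold ≈ 1.1614.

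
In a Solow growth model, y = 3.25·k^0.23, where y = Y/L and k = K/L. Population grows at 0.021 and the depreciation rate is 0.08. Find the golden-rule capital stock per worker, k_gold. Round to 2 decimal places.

n + δ = 0.021 + 0.08 = 0.101.
At the golden rule the marginal product of capital equals n+δ: 0.23·3.25·k^(0.23−1) = 0.101. Solving, k_gold = (0.23·3.25/0.101)^(1/0.77) ≈ 13.4570.

k_gold ≈ 13.46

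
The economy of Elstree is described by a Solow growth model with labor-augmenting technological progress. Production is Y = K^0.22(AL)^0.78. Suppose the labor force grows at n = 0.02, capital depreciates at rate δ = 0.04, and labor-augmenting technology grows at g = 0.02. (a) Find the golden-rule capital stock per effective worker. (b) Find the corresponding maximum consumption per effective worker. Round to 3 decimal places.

The effective depreciation rate is n + g + δ = 0.02 + 0.02 + 0.04 = 0.08.
Setting f'(k) = n+g+δ gives 0.22·k^(0.22−1) = 0.08, hence k_gold = (0.22/0.08)^(1/0.78) ≈ 3.6580.
y_gold = 3.6580^0.22 ≈ 1.3302; c_gold = y_gold − 0.08·k_gold ≈ 1.0375.

(a) k_gold ≈ 3.658; (b) c_gold ≈ 1.038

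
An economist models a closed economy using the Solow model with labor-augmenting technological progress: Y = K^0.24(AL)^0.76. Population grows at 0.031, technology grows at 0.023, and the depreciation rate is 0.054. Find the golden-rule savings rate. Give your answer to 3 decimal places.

s_gold = 0.240

Break-even investment rate: n + g + δ = 0.031 + 0.023 + 0.054 = 0.108.
At the golden rule MPK = n+g+δ, and in any Cobb-Douglas steady state s = (n+g+δ)·k/y = MPK·k/y = capital's share 0.24.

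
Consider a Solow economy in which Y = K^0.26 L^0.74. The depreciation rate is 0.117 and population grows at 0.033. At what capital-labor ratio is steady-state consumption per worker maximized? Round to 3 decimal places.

n + δ = 0.033 + 0.117 = 0.15.
At the golden rule the marginal product of capital equals n+δ: 0.26·k^(0.26−1) = 0.15. Solving, k_gold = (0.26/0.15)^(1/0.74) ≈ 2.1029.

k_gold ≈ 2.103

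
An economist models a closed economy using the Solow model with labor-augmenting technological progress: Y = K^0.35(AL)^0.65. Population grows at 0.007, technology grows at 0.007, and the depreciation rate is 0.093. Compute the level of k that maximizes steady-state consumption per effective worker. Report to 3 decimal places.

Capital per effective worker breaks even when investment replaces (n + g + δ)·k; here n + g + δ = 0.107.
Golden rule sets MPK = n+g+δ: 0.35·k^(0.35−1) = 0.107, so k_gold = (0.35/0.107)^(1/0.65) ≈ 6.1919.

k_gold ≈ 6.192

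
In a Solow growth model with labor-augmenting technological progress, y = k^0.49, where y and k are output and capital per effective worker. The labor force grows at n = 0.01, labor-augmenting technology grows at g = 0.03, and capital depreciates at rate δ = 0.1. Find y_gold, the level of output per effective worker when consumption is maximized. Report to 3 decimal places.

Capital per effective worker breaks even when investment replaces (n + g + δ)·k; here n + g + δ = 0.14.
Golden rule sets MPK = n+g+δ: 0.49·k^(0.49−1) = 0.14, so k_gold = (0.49/0.14)^(1/0.51) ≈ 11.6627.
Output: y_gold = k_gold^0.49 = 11.6627^0.49 ≈ 3.3322.

y_gold ≈ 3.332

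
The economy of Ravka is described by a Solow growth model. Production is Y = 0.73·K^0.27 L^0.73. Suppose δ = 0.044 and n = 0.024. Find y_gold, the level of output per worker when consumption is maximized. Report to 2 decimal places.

y_gold ≈ 1.08

Capital per worker breaks even when investment replaces (n + δ)·k; here n + δ = 0.068.
Setting f'(k) = n+δ gives 0.27·0.73·k^(0.27−1) = 0.068, hence k_gold = (0.27·0.73/0.068)^(1/0.73) ≈ 4.2966.
Output: y_gold = 0.73·k_gold^0.27 = 0.73·4.2966^0.27 ≈ 1.0821.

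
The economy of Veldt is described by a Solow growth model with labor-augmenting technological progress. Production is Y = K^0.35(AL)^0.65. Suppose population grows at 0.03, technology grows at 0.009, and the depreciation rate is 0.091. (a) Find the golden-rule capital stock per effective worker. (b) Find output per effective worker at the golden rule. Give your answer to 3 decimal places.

Break-even investment rate: n + g + δ = 0.03 + 0.009 + 0.091 = 0.13.
Golden rule sets MPK = n+g+δ: 0.35·k^(0.35−1) = 0.13, so k_gold = (0.35/0.13)^(1/0.65) ≈ 4.5891.
y_gold = 4.5891^0.35 ≈ 1.7045.

(a) k_gold ≈ 4.589; (b) y_gold ≈ 1.705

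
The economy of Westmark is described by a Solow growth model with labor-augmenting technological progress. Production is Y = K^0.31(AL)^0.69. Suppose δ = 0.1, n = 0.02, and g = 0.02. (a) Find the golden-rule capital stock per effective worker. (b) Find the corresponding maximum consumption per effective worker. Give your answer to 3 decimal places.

n + g + δ = 0.02 + 0.02 + 0.1 = 0.14.
Golden rule sets MPK = n+g+δ: 0.31·k^(0.31−1) = 0.14, so k_gold = (0.31/0.14)^(1/0.69) ≈ 3.1647.
y_gold = 3.1647^0.31 ≈ 1.4292; c_gold = y_gold − 0.14·k_gold ≈ 0.9862.

(a) k_gold ≈ 3.165; (b) c_gold ≈ 0.986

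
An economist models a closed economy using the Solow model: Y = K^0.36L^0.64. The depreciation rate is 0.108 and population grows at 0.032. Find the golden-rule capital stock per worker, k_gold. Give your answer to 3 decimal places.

k_gold ≈ 4.374

The effective depreciation rate is n + δ = 0.032 + 0.108 = 0.14.
Golden rule sets MPK = n+δ: 0.36·k^(0.36−1) = 0.14, so k_gold = (0.36/0.14)^(1/0.64) ≈ 4.3742.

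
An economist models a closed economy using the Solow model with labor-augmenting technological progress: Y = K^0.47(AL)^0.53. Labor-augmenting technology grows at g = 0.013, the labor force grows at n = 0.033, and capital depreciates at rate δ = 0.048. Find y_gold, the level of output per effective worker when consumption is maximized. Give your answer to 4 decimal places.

y_gold ≈ 4.1672

The effective depreciation rate is n + g + δ = 0.033 + 0.013 + 0.048 = 0.094.
At the golden rule the marginal product of capital equals n+g+δ: 0.47·k^(0.47−1) = 0.094. Solving, k_gold = (0.47/0.094)^(1/0.53) ≈ 20.8359.
Output: y_gold = k_gold^0.47 = 20.8359^0.47 ≈ 4.1672.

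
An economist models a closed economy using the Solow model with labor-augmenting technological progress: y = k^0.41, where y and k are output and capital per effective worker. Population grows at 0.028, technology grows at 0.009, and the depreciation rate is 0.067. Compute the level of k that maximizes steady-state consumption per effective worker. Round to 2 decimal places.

Break-even investment rate: n + g + δ = 0.028 + 0.009 + 0.067 = 0.104.
At the golden rule the marginal product of capital equals n+g+δ: 0.41·k^(0.41−1) = 0.104. Solving, k_gold = (0.41/0.104)^(1/0.59) ≈ 10.2270.

k_gold ≈ 10.23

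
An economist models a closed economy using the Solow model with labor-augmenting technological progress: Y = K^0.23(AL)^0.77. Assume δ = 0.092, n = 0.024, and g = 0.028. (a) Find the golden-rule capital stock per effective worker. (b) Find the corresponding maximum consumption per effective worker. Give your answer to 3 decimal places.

n + g + δ = 0.024 + 0.028 + 0.092 = 0.144.
At the golden rule the marginal product of capital equals n+g+δ: 0.23·k^(0.23−1) = 0.144. Solving, k_gold = (0.23/0.144)^(1/0.77) ≈ 1.8370.
y_gold = 1.8370^0.23 ≈ 1.1501; c_gold = y_gold − 0.144·k_gold ≈ 0.8856.

(a) k_gold ≈ 1.837; (b) c_gold ≈ 0.886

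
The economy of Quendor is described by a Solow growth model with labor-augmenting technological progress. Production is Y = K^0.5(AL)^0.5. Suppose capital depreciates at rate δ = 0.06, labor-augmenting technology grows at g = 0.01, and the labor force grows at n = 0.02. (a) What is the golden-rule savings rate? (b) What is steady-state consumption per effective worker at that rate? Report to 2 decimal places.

(a) s_gold = 0.50; (b) c_gold ≈ 2.78

n + g + δ = 0.02 + 0.01 + 0.06 = 0.09.
For Cobb-Douglas, s_gold equals capital's share: s_gold = 0.5.
Setting f'(k) = n+g+δ gives 0.5·k^(0.5−1) = 0.09, hence k_gold = (0.5/0.09)^(1/0.5) ≈ 30.8642.
y_gold = 30.8642^0.5 ≈ 5.5556; c_gold = (1−0.5)·y_gold ≈ 2.7778.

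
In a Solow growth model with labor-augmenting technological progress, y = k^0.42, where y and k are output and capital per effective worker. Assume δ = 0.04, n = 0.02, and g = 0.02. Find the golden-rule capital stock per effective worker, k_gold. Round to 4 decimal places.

Capital per effective worker breaks even when investment replaces (n + g + δ)·k; here n + g + δ = 0.08.
Maximizing c = f(k) − (n+g+δ)·k gives f'(k) = n+g+δ, i.e. 0.42·k^(0.42−1) = 0.08, so k_gold = (0.42/0.08)^(1/0.58) ≈ 17.4443.

k_gold ≈ 17.4443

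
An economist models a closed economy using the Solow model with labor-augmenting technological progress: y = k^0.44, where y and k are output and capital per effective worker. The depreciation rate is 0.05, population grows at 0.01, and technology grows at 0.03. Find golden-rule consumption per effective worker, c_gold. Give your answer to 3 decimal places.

Capital per effective worker breaks even when investment replaces (n + g + δ)·k; here n + g + δ = 0.09.
At the golden rule the marginal product of capital equals n+g+δ: 0.44·k^(0.44−1) = 0.09. Solving, k_gold = (0.44/0.09)^(1/0.56) ≈ 17.0111.
y_gold = 17.0111^0.44 ≈ 3.4795.
c_gold = y_gold − (n+g+δ)·k_gold = 3.4795 − 0.09·17.0111 ≈ 1.9485.

c_gold ≈ 1.949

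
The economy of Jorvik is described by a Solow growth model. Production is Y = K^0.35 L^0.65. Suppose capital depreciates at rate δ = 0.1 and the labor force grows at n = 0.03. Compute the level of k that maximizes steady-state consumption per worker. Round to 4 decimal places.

k_gold ≈ 4.5891

The effective depreciation rate is n + δ = 0.03 + 0.1 = 0.13.
Setting f'(k) = n+δ gives 0.35·k^(0.35−1) = 0.13, hence k_gold = (0.35/0.13)^(1/0.65) ≈ 4.5891.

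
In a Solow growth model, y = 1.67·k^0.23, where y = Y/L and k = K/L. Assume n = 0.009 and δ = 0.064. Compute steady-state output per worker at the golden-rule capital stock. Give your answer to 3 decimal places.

y_gold ≈ 2.742

Break-even investment rate: n + δ = 0.009 + 0.064 = 0.073.
Setting f'(k) = n+δ gives 0.23·1.67·k^(0.23−1) = 0.073, hence k_gold = (0.23·1.67/0.073)^(1/0.77) ≈ 8.6402.
Output: y_gold = 1.67·k_gold^0.23 = 1.67·8.6402^0.23 ≈ 2.7423.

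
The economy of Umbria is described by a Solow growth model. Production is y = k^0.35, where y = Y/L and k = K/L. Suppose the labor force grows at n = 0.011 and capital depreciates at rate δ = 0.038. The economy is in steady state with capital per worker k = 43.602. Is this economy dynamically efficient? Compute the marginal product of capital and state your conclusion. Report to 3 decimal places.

dynamically inefficient; MPK ≈ 0.030

n + δ = 0.011 + 0.038 = 0.049.
MPK = 0.35·k^(0.35−1) = 0.35·43.602^(-0.65) ≈ 0.0301.
MPK < 0.049, so the economy is dynamically inefficient (over-saving).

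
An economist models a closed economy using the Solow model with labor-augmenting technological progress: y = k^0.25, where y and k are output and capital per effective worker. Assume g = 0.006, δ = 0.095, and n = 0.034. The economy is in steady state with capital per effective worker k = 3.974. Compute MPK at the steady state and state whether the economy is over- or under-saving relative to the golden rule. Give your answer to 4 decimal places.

over-saving; MPK ≈ 0.0888

The effective depreciation rate is n + g + δ = 0.034 + 0.006 + 0.095 = 0.135.
MPK = 0.25·k^(0.25−1) = 0.25·3.974^(-0.75) ≈ 0.0888.
MPK < 0.135, so the economy is dynamically inefficient (over-saving).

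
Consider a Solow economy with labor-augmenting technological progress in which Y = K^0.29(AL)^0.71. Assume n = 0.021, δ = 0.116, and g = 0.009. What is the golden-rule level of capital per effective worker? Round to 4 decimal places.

The effective depreciation rate is n + g + δ = 0.021 + 0.009 + 0.116 = 0.146.
Golden rule sets MPK = n+g+δ: 0.29·k^(0.29−1) = 0.146, so k_gold = (0.29/0.146)^(1/0.71) ≈ 2.6289.

k_gold ≈ 2.6289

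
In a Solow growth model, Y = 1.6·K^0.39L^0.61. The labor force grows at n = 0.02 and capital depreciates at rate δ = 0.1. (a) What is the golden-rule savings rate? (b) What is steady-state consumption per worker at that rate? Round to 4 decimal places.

n + δ = 0.02 + 0.1 = 0.12.
For Cobb-Douglas, s_gold equals capital's share: s_gold = 0.39.
Maximizing c = f(k) − (n+δ)·k gives f'(k) = n+δ, i.e. 0.39·1.6·k^(0.39−1) = 0.12, so k_gold = (0.39·1.6/0.12)^(1/0.61) ≈ 14.9202.
y_gold = 1.6·14.9202^0.39 ≈ 4.5908; c_gold = (1−0.39)·y_gold ≈ 2.8004.

(a) s_gold = 0.3900; (b) c_gold ≈ 2.8004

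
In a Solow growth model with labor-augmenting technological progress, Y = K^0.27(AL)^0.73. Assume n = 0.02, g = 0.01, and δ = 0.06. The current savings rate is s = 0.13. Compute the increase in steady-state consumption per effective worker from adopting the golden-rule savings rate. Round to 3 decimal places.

Δc ≈ 0.099

Break-even investment rate: n + g + δ = 0.02 + 0.01 + 0.06 = 0.09.
Current steady state (s = 0.13): k* = (0.13/0.09)^(1/0.73) ≈ 1.6549, y* = 1.6549^0.27 ≈ 1.1457, c* = (1−0.13)·1.1457 ≈ 0.9968.
Setting f'(k) = n+g+δ gives 0.27·k^(0.27−1) = 0.09, hence k_gold = (0.27/0.09)^(1/0.73) ≈ 4.5039.
y_gold = 4.5039^0.27 ≈ 1.5013, c_gold = y_gold − 0.09·k_gold ≈ 1.0960.
Gain: Δc = 1.0960 − 0.9968 ≈ 0.0992.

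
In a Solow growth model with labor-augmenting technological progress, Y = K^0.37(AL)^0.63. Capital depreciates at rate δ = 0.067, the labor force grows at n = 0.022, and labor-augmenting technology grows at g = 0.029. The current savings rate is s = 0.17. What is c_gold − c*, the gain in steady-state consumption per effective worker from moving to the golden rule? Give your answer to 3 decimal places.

Δc ≈ 0.204

The effective depreciation rate is n + g + δ = 0.022 + 0.029 + 0.067 = 0.118.
Current steady state (s = 0.17): k* = (0.17/0.118)^(1/0.63) ≈ 1.7852, y* = 1.7852^0.37 ≈ 1.2392, c* = (1−0.17)·1.2392 ≈ 1.0285.
Maximizing c = f(k) − (n+g+δ)·k gives f'(k) = n+g+δ, i.e. 0.37·k^(0.37−1) = 0.118, so k_gold = (0.37/0.118)^(1/0.63) ≈ 6.1349.
y_gold = 6.1349^0.37 ≈ 1.9565, c_gold = y_gold − 0.118·k_gold ≈ 1.2326.
Gain: Δc = 1.2326 − 1.0285 ≈ 0.2041.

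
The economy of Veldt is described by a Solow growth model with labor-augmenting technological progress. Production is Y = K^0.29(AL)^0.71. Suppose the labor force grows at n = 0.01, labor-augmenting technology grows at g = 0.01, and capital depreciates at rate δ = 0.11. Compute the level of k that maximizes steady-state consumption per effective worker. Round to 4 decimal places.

k_gold ≈ 3.0959

Break-even investment rate: n + g + δ = 0.01 + 0.01 + 0.11 = 0.13.
At the golden rule the marginal product of capital equals n+g+δ: 0.29·k^(0.29−1) = 0.13. Solving, k_gold = (0.29/0.13)^(1/0.71) ≈ 3.0959.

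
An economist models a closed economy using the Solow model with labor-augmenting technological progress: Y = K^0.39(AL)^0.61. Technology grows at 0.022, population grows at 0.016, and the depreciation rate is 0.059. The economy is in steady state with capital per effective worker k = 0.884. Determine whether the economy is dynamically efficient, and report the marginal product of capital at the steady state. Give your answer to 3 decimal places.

dynamically efficient; MPK ≈ 0.420

Capital per effective worker breaks even when investment replaces (n + g + δ)·k; here n + g + δ = 0.097.
MPK = 0.39·k^(0.39−1) = 0.39·0.884^(-0.61) ≈ 0.4205.
MPK > 0.097, so the economy is dynamically efficient (under-saving).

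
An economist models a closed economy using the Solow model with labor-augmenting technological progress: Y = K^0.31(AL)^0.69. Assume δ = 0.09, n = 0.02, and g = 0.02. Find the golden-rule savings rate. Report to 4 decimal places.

Capital per effective worker breaks even when investment replaces (n + g + δ)·k; here n + g + δ = 0.13.
At the golden rule MPK = n+g+δ, and in any Cobb-Douglas steady state s = (n+g+δ)·k/y = MPK·k/y = capital's share 0.31.

s_gold = 0.3100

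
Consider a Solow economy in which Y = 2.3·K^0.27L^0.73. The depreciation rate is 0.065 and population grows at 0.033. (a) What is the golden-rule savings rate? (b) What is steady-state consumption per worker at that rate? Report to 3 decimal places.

(a) s_gold = 0.270; (b) c_gold ≈ 3.324

Capital per worker breaks even when investment replaces (n + δ)·k; here n + δ = 0.098.
For Cobb-Douglas, s_gold equals capital's share: s_gold = 0.27.
Setting f'(k) = n+δ gives 0.27·2.3·k^(0.27−1) = 0.098, hence k_gold = (0.27·2.3/0.098)^(1/0.73) ≈ 12.5443.
y_gold = 2.3·12.5443^0.27 ≈ 4.5531; c_gold = (1−0.27)·y_gold ≈ 3.3238.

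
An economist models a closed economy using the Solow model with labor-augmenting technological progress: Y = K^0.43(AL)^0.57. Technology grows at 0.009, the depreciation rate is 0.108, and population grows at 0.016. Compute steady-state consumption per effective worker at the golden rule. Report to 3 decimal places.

c_gold ≈ 1.381

The effective depreciation rate is n + g + δ = 0.016 + 0.009 + 0.108 = 0.133.
At the golden rule the marginal product of capital equals n+g+δ: 0.43·k^(0.43−1) = 0.133. Solving, k_gold = (0.43/0.133)^(1/0.57) ≈ 7.8355.
y_gold = 7.8355^0.43 ≈ 2.4235.
c_gold = y_gold − (n+g+δ)·k_gold = 2.4235 − 0.133·7.8355 ≈ 1.3814.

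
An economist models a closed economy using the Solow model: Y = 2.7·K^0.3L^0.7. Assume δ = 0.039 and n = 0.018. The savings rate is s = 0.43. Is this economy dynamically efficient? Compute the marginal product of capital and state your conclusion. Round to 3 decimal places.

n + δ = 0.018 + 0.039 = 0.057.
Steady-state k*: s·A·k^0.3 = 0.057·k gives k* = (0.43·2.7/0.057)^(1/0.7) ≈ 74.1206.
MPK = 0.3·2.7·74.1206^(-0.7) ≈ 0.0398.
MPK < n+δ = 0.057, so the economy is dynamically inefficient (over-saving).

dynamically inefficient; MPK ≈ 0.040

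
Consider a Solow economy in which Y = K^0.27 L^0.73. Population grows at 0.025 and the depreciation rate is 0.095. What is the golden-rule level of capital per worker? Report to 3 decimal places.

The effective depreciation rate is n + δ = 0.025 + 0.095 = 0.12.
At the golden rule the marginal product of capital equals n+δ: 0.27·k^(0.27−1) = 0.12. Solving, k_gold = (0.27/0.12)^(1/0.73) ≈ 3.0370.

k_gold ≈ 3.037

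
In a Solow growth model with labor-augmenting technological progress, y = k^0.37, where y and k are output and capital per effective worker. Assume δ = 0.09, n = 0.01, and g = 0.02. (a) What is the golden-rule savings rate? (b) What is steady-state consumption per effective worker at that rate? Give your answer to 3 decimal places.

(a) s_gold = 0.370; (b) c_gold ≈ 1.221

Capital per effective worker breaks even when investment replaces (n + g + δ)·k; here n + g + δ = 0.12.
For Cobb-Douglas, s_gold equals capital's share: s_gold = 0.37.
Setting f'(k) = n+g+δ gives 0.37·k^(0.37−1) = 0.12, hence k_gold = (0.37/0.12)^(1/0.63) ≈ 5.9734.
y_gold = 5.9734^0.37 ≈ 1.9373; c_gold = (1−0.37)·y_gold ≈ 1.2205.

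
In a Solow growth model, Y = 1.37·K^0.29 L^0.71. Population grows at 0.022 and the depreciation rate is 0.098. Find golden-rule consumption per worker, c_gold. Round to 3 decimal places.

Break-even investment rate: n + δ = 0.022 + 0.098 = 0.12.
Maximizing c = f(k) − (n+δ)·k gives f'(k) = n+δ, i.e. 0.29·1.37·k^(0.29−1) = 0.12, so k_gold = (0.29·1.37/0.12)^(1/0.71) ≈ 5.3989.
y_gold = 1.37·5.3989^0.29 ≈ 2.2340.
c_gold = y_gold − (n+δ)·k_gold = 2.2340 − 0.12·5.3989 ≈ 1.5862.

c_gold ≈ 1.586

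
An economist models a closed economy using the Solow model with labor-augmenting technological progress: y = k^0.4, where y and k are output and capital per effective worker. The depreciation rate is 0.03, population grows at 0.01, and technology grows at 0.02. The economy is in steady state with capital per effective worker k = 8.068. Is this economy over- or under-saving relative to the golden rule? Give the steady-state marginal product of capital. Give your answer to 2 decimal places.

under-saving; MPK ≈ 0.11

n + g + δ = 0.01 + 0.02 + 0.03 = 0.06.
MPK = 0.4·k^(0.4−1) = 0.4·8.068^(-0.6) ≈ 0.1143.
MPK > 0.06, so the economy is dynamically efficient (under-saving).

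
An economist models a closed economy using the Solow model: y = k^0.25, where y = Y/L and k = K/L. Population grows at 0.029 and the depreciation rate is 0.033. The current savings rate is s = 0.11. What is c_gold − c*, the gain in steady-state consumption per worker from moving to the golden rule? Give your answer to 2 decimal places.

Δc ≈ 0.12

Break-even investment rate: n + δ = 0.029 + 0.033 = 0.062.
Current steady state (s = 0.11): k* = (0.11/0.062)^(1/0.75) ≈ 2.1478, y* = 2.1478^0.25 ≈ 1.2106, c* = (1−0.11)·1.2106 ≈ 1.0774.
Maximizing c = f(k) − (n+δ)·k gives f'(k) = n+δ, i.e. 0.25·k^(0.25−1) = 0.062, so k_gold = (0.25/0.062)^(1/0.75) ≈ 6.4180.
y_gold = 6.4180^0.25 ≈ 1.5917, c_gold = y_gold − 0.062·k_gold ≈ 1.1937.
Gain: Δc = 1.1937 − 1.0774 ≈ 0.1163.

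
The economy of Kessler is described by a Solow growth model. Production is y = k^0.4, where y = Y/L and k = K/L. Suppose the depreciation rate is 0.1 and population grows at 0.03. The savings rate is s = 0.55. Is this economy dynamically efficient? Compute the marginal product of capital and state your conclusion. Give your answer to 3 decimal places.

n + δ = 0.03 + 0.1 = 0.13.
Steady-state k*: s·k^0.4 = 0.13·k gives k* = (0.55/0.13)^(1/0.6) ≈ 11.0671.
MPK = 0.4·11.0671^(-0.6) ≈ 0.0945.
MPK < n+δ = 0.13, so the economy is dynamically inefficient (over-saving).

dynamically inefficient; MPK ≈ 0.095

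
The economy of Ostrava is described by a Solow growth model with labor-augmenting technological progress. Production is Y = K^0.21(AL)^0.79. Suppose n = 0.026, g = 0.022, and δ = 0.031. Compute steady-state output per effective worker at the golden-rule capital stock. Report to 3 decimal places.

y_gold ≈ 1.297

Capital per effective worker breaks even when investment replaces (n + g + δ)·k; here n + g + δ = 0.079.
At the golden rule the marginal product of capital equals n+g+δ: 0.21·k^(0.21−1) = 0.079. Solving, k_gold = (0.21/0.079)^(1/0.79) ≈ 3.4471.
Output: y_gold = k_gold^0.21 = 3.4471^0.21 ≈ 1.2968.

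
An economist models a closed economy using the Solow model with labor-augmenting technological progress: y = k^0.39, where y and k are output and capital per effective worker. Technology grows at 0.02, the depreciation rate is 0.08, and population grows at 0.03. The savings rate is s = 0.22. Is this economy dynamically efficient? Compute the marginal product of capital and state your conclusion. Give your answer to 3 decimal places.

dynamically efficient; MPK ≈ 0.230

The effective depreciation rate is n + g + δ = 0.03 + 0.02 + 0.08 = 0.13.
Steady-state k*: s·k^0.39 = 0.13·k gives k* = (0.22/0.13)^(1/0.61) ≈ 2.3690.
MPK = 0.39·2.3690^(-0.61) ≈ 0.2305.
MPK > n+g+δ = 0.13, so the economy is dynamically efficient (under-saving).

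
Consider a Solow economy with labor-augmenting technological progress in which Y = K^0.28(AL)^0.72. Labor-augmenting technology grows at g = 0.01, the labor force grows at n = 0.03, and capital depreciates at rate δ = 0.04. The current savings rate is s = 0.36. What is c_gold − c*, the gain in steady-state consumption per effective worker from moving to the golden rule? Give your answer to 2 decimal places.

Δc ≈ 0.02

Break-even investment rate: n + g + δ = 0.03 + 0.01 + 0.04 = 0.08.
Current steady state (s = 0.36): k* = (0.36/0.08)^(1/0.72) ≈ 8.0768, y* = 8.0768^0.28 ≈ 1.7948, c* = (1−0.36)·1.7948 ≈ 1.1487.
Golden rule sets MPK = n+g+δ: 0.28·k^(0.28−1) = 0.08, so k_gold = (0.28/0.08)^(1/0.72) ≈ 5.6971.
y_gold = 5.6971^0.28 ≈ 1.6277, c_gold = y_gold − 0.08·k_gold ≈ 1.1720.
Gain: Δc = 1.1720 − 1.1487 ≈ 0.0233.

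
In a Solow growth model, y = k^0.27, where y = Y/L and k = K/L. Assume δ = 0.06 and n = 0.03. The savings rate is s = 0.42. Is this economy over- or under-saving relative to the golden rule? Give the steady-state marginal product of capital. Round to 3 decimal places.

over-saving; MPK ≈ 0.058

The effective depreciation rate is n + δ = 0.03 + 0.06 = 0.09.
Steady-state k*: s·k^0.27 = 0.09·k gives k* = (0.42/0.09)^(1/0.73) ≈ 8.2499.
MPK = 0.27·8.2499^(-0.73) ≈ 0.0579.
MPK < n+δ = 0.09, so the economy is dynamically inefficient (over-saving).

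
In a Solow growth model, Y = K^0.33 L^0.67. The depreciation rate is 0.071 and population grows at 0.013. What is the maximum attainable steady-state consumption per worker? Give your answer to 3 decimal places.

c_gold ≈ 1.314

n + δ = 0.013 + 0.071 = 0.084.
Golden rule sets MPK = n+δ: 0.33·k^(0.33−1) = 0.084, so k_gold = (0.33/0.084)^(1/0.67) ≈ 7.7076.
y_gold = 7.7076^0.33 ≈ 1.9619.
c_gold = y_gold − (n+δ)·k_gold = 1.9619 − 0.084·7.7076 ≈ 1.3145.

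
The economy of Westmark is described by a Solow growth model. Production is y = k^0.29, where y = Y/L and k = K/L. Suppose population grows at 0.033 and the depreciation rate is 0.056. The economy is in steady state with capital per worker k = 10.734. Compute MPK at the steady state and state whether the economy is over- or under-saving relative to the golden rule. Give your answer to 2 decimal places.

n + δ = 0.033 + 0.056 = 0.089.
MPK = 0.29·k^(0.29−1) = 0.29·10.734^(-0.71) ≈ 0.0538.
MPK < 0.089, so the economy is dynamically inefficient (over-saving).

over-saving; MPK ≈ 0.05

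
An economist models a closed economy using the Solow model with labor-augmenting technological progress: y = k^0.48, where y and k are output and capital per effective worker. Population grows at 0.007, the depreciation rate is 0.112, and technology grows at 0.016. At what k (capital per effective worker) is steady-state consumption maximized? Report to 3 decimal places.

k_gold ≈ 11.467

Break-even investment rate: n + g + δ = 0.007 + 0.016 + 0.112 = 0.135.
At the golden rule the marginal product of capital equals n+g+δ: 0.48·k^(0.48−1) = 0.135. Solving, k_gold = (0.48/0.135)^(1/0.52) ≈ 11.4667.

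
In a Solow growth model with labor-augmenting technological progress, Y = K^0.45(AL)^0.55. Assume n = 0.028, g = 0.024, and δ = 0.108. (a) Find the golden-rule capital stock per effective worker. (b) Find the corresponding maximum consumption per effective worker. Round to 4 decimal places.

n + g + δ = 0.028 + 0.024 + 0.108 = 0.16.
Setting f'(k) = n+g+δ gives 0.45·k^(0.45−1) = 0.16, hence k_gold = (0.45/0.16)^(1/0.55) ≈ 6.5544.
y_gold = 6.5544^0.45 ≈ 2.3304; c_gold = y_gold − 0.16·k_gold ≈ 1.2817.

(a) k_gold ≈ 6.5544; (b) c_gold ≈ 1.2817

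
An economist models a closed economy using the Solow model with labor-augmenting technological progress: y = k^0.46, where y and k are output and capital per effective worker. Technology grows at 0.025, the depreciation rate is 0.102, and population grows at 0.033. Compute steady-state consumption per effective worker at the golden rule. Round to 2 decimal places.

c_gold ≈ 1.33

Break-even investment rate: n + g + δ = 0.033 + 0.025 + 0.102 = 0.16.
Setting f'(k) = n+g+δ gives 0.46·k^(0.46−1) = 0.16, hence k_gold = (0.46/0.16)^(1/0.54) ≈ 7.0685.
y_gold = 7.0685^0.46 ≈ 2.4586.
c_gold = y_gold − (n+g+δ)·k_gold = 2.4586 − 0.16·7.0685 ≈ 1.3277.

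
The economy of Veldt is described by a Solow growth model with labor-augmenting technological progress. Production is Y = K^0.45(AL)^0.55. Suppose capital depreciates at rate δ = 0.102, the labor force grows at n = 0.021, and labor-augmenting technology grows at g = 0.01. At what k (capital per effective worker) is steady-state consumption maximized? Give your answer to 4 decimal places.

k_gold ≈ 9.1722

n + g + δ = 0.021 + 0.01 + 0.102 = 0.133.
Golden rule sets MPK = n+g+δ: 0.45·k^(0.45−1) = 0.133, so k_gold = (0.45/0.133)^(1/0.55) ≈ 9.1722.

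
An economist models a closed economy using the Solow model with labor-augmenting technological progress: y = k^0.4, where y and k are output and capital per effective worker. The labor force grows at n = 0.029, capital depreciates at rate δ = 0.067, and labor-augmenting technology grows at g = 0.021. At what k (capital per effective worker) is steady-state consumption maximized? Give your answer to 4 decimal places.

k_gold ≈ 7.7587

Capital per effective worker breaks even when investment replaces (n + g + δ)·k; here n + g + δ = 0.117.
Setting f'(k) = n+g+δ gives 0.4·k^(0.4−1) = 0.117, hence k_gold = (0.4/0.117)^(1/0.6) ≈ 7.7587.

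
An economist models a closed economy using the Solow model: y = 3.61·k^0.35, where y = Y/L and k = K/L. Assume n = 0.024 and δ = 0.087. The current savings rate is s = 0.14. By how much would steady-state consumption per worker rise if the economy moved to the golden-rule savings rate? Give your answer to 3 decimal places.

Break-even investment rate: n + δ = 0.024 + 0.087 = 0.111.
Current steady state (s = 0.14): k* = (0.14·3.61/0.111)^(1/0.65) ≈ 10.2988, y* = 3.61·10.2988^0.35 ≈ 8.1655, c* = (1−0.14)·8.1655 ≈ 7.0223.
At the golden rule the marginal product of capital equals n+δ: 0.35·3.61·k^(0.35−1) = 0.111. Solving, k_gold = (0.35·3.61/0.111)^(1/0.65) ≈ 42.1700.
y_gold = 3.61·42.1700^0.35 ≈ 13.3739, c_gold = y_gold − 0.111·k_gold ≈ 8.6930.
Gain: Δc = 8.6930 − 7.0223 ≈ 1.6707.

Δc ≈ 1.671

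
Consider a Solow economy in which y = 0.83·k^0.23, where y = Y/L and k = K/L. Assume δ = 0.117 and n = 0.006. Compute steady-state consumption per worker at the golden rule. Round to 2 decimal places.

c_gold ≈ 0.73

Capital per worker breaks even when investment replaces (n + δ)·k; here n + δ = 0.123.
Golden rule sets MPK = n+δ: 0.23·0.83·k^(0.23−1) = 0.123, so k_gold = (0.23·0.83/0.123)^(1/0.77) ≈ 1.7698.
y_gold = 0.83·1.7698^0.23 ≈ 0.9465.
c_gold = y_gold − (n+δ)·k_gold = 0.9465 − 0.123·1.7698 ≈ 0.7288.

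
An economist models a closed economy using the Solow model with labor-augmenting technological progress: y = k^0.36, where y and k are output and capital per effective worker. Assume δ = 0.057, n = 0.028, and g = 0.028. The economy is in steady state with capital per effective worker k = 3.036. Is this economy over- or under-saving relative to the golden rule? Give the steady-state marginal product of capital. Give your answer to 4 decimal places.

under-saving; MPK ≈ 0.1769

Capital per effective worker breaks even when investment replaces (n + g + δ)·k; here n + g + δ = 0.113.
MPK = 0.36·k^(0.36−1) = 0.36·3.036^(-0.64) ≈ 0.1769.
MPK > 0.113, so the economy is dynamically efficient (under-saving).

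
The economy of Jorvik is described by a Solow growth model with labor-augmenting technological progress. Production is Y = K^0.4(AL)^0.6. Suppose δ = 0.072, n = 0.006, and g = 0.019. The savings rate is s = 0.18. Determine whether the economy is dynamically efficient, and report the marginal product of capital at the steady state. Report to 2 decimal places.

The effective depreciation rate is n + g + δ = 0.006 + 0.019 + 0.072 = 0.097.
Steady-state k*: s·k^0.4 = 0.097·k gives k* = (0.18/0.097)^(1/0.6) ≈ 2.8022.
MPK = 0.4·2.8022^(-0.6) ≈ 0.2156.
MPK > n+g+δ = 0.097, so the economy is dynamically efficient (under-saving).

dynamically efficient; MPK ≈ 0.22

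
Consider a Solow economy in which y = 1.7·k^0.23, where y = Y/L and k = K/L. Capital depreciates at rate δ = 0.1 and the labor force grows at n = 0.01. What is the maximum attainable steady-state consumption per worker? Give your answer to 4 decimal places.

c_gold ≈ 1.9119

n + δ = 0.01 + 0.1 = 0.11.
At the golden rule the marginal product of capital equals n+δ: 0.23·1.7·k^(0.23−1) = 0.11. Solving, k_gold = (0.23·1.7/0.11)^(1/0.77) ≈ 5.1916.
y_gold = 1.7·5.1916^0.23 ≈ 2.4830.
c_gold = y_gold − (n+δ)·k_gold = 2.4830 − 0.11·5.1916 ≈ 1.9119.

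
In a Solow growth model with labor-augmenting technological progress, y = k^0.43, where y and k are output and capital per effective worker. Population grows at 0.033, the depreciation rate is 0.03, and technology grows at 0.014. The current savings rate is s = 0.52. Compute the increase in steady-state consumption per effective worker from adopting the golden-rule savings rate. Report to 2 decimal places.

Capital per effective worker breaks even when investment replaces (n + g + δ)·k; here n + g + δ = 0.077.
Current steady state (s = 0.52): k* = (0.52/0.077)^(1/0.57) ≈ 28.5289, y* = 28.5289^0.43 ≈ 4.2245, c* = (1−0.52)·4.2245 ≈ 2.0277.
Golden rule sets MPK = n+g+δ: 0.43·k^(0.43−1) = 0.077, so k_gold = (0.43/0.077)^(1/0.57) ≈ 20.4403.
y_gold = 20.4403^0.43 ≈ 3.6602, c_gold = y_gold − 0.077·k_gold ≈ 2.0863.
Gain: Δc = 2.0863 − 2.0277 ≈ 0.0586.

Δc ≈ 0.06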